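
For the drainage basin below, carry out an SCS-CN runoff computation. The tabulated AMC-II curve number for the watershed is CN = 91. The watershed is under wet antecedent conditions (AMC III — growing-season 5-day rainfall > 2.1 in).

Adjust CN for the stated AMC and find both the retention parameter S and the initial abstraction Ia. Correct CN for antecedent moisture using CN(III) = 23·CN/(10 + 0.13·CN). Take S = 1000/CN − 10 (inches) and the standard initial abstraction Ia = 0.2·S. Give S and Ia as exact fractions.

CN(III) from CN(II)=91: (23·91)/(10 + 0.13·91) = 209300/2183 ≈ 95.877
S = 1000/(209300/2183) − 10 = 900/2093 in ≈ 0.430 in
Ia = 0.2·(900/2093) = 180/2093 in ≈ 0.086 in

S = 900/2093 in ≈ 0.430 in; Ia = 180/2093 in ≈ 0.086 in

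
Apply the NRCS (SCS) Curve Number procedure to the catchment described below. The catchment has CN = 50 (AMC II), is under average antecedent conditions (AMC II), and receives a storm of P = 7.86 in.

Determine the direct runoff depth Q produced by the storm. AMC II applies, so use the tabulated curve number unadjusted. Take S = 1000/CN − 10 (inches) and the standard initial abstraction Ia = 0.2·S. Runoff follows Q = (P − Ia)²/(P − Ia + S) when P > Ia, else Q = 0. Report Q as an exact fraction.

Q = 85849/39650 in ≈ 2.165 in

AMC II — tabulated CN = 50 applies directly.
S = 1000/50 − 10 = 10 in ≈ 10.000 in
Ia = 0.2S: 0.2·10.000 = 2.000 in (exactly 2)
Excess rainfall: 7.860 − 2.000 = 5.860 in; P > Ia so Q > 0
Q: (293/50)² ÷ (793/50) = 85849/39650 in (≈ 2.165 in)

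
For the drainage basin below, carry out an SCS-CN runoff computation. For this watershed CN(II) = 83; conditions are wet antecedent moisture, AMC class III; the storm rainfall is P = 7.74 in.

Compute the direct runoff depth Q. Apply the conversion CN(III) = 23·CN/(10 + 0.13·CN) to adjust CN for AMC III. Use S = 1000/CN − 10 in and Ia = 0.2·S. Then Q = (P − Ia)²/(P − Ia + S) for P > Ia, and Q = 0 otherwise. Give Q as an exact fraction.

Q = 520970699089/77007437350 in ≈ 6.765 in

Wet (AMC III): CN(III) = 23·83/(10 + 0.13·83) = 1909/(2079/100) = 190900/2079 ≈ 91.823
Retention S: 1000/CN − 10 with CN=91.823 → S = 1700/1909 ≈ 0.891 in
Ia = 0.2S: 0.2·0.891 = 0.178 in (exactly 340/1909)
Since P=7.740 > Ia=0.178: effective rainfall P−Ia = 721783/95450 in
Q: (721783/95450)² ÷ (806783/95450) = 520970699089/77007437350 in (≈ 6.765 in)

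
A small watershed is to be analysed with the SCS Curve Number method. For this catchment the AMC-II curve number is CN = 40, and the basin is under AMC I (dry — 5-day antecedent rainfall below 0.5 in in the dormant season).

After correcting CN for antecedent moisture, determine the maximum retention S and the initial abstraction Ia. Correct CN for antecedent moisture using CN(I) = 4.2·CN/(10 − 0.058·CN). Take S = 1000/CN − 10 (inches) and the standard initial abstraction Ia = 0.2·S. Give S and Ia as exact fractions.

S = 250/7 in ≈ 35.714 in; Ia = 50/7 in ≈ 7.143 in

Dry (AMC I): CN(I) = 4.2·40/(10 − 0.058·40) = 168/(192/25) = 175/8 ≈ 21.875
Retention S: 1000/CN − 10 with CN=21.875 → S = 250/7 ≈ 35.714 in
Initial abstraction Ia = S/5 = (250/7)/5 = 50/7 ≈ 7.143 in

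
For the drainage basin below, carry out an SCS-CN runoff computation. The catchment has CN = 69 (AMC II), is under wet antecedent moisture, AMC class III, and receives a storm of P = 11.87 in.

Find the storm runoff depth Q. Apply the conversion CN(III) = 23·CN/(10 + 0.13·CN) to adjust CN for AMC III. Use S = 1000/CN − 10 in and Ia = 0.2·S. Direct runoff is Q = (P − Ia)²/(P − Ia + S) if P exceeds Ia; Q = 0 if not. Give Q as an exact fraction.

CN(III) from CN(II)=69: (23·69)/(10 + 0.13·69) = 158700/1897 ≈ 83.658
Max retention: S = 1000/(158700/1897) − 10 = 3100/1587 in (≈ 1.953 in)
Ia = 0.2S: 0.2·1.953 = 0.391 in (exactly 620/1587)
P − Ia = 11.870 − 0.391 = 1821769/158700 ≈ 11.479 in (> 0, runoff occurs)
Runoff Q = (P−Ia)²/(P−Ia+S) = (11.479)²/(11.479+1.953) = 3318842289361/338311740300 ≈ 9.810 in

Q = 3318842289361/338311740300 in ≈ 9.810 in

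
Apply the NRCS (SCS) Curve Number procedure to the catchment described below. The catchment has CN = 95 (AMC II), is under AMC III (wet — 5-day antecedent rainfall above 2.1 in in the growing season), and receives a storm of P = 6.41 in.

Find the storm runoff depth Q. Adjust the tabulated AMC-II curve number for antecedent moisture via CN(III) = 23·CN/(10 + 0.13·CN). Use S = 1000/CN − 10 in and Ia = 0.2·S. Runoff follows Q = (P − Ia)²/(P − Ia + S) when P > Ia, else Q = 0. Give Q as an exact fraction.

Adjust CN=95 to AMC III: 23·95/(10 + 0.13·95) → 2185 ÷ (447/20) = 43700/447 ≈ 97.763
S = 1000/(43700/447) − 10 = 100/437 in ≈ 0.229 in
Ia = 0.2S: 0.2·0.229 = 0.046 in (exactly 20/437)
Since P=6.410 > Ia=0.046: effective rainfall P−Ia = 278117/43700 in
Q: (278117/43700)² ÷ (288117/43700) = 77349065689/12590712900 in (≈ 6.143 in)

Q = 77349065689/12590712900 in ≈ 6.143 in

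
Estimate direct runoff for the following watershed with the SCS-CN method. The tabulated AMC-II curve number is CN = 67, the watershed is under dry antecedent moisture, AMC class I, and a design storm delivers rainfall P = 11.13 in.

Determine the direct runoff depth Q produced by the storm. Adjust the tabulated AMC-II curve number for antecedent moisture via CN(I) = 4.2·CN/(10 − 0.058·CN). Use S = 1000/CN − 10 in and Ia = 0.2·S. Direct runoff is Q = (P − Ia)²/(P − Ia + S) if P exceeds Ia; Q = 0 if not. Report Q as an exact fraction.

Adjust CN=67 to AMC I: 4.2·67/(10 − 0.058·67) → (1407/5) ÷ (3057/500) = 46900/1019 ≈ 46.026
S = 1000/(46900/1019) − 10 = 5500/469 in ≈ 11.727 in
Ia = 0.2·(5500/469) = 1100/469 in ≈ 2.345 in
Excess rainfall: 11.130 − 2.345 = 8.785 in; P > Ia so Q > 0
Runoff Q = (P−Ia)²/(P−Ia+S) = (8.785)²/(8.785+11.727) = 169741528009/45117659300 ≈ 3.762 in

Q = 169741528009/45117659300 in ≈ 3.762 in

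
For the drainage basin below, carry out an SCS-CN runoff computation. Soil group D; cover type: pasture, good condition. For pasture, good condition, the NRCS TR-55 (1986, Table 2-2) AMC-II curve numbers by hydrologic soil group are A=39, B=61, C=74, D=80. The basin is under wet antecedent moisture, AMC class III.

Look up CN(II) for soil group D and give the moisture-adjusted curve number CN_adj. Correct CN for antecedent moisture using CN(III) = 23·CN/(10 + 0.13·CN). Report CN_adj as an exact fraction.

CN_adj = 4600/51 ≈ 90.196

NRCS table: pasture, good condition, soil group D → CN(II) = 80
Wet (AMC III): CN(III) = 23·80/(10 + 0.13·80) = 1840/(102/5) = 4600/51 ≈ 90.196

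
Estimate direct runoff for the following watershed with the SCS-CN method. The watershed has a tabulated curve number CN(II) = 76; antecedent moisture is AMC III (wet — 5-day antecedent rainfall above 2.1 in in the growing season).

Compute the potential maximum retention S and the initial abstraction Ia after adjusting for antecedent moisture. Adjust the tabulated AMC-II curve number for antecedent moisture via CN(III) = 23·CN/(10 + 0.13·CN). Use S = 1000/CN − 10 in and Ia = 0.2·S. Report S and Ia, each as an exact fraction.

Adjust CN=76 to AMC III: 23·76/(10 + 0.13·76) → 1748 ÷ (497/25) = 43700/497 ≈ 87.928
Retention S: 1000/CN − 10 with CN=87.928 → S = 600/437 ≈ 1.373 in
Ia = 0.2S: 0.2·1.373 = 0.275 in (exactly 120/437)

S = 600/437 in ≈ 1.373 in; Ia = 120/437 in ≈ 0.275 in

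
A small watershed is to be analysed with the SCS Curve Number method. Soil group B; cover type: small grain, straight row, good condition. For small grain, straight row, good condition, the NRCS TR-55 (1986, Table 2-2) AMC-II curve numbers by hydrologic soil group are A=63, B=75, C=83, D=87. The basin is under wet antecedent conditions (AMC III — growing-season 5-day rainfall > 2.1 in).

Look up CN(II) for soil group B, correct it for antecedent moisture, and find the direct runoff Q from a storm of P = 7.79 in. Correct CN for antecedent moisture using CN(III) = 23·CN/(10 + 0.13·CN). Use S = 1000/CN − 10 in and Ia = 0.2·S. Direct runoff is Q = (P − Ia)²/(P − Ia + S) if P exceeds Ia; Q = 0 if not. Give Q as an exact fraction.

NRCS table: small grain, straight row, good condition, soil group B → CN(II) = 75
Adjust CN=75 to AMC III: 23·75/(10 + 0.13·75) → 1725 ÷ (79/4) = 6900/79 ≈ 87.342
S = 1000/(6900/79) − 10 = 100/69 in ≈ 1.449 in
Ia = 0.2S: 0.2·1.449 = 0.290 in (exactly 20/69)
P − Ia = 7.790 − 0.290 = 51751/6900 ≈ 7.500 in (> 0, runoff occurs)
Q: (51751/6900)² ÷ (61751/6900) = 2678166001/426081900 in (≈ 6.286 in)

Q = 2678166001/426081900 in ≈ 6.286 in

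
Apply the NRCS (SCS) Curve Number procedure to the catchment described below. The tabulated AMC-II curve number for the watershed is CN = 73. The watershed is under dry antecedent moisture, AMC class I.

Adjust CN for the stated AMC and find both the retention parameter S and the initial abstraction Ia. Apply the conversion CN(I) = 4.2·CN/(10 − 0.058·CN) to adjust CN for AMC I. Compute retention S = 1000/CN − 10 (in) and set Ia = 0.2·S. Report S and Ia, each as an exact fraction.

Adjust CN=73 to AMC I: 4.2·73/(10 − 0.058·73) → (1533/5) ÷ (2883/500) = 51100/961 ≈ 53.174
Max retention: S = 1000/(51100/961) − 10 = 4500/511 in (≈ 8.806 in)
Ia = 0.2·(4500/511) = 900/511 in ≈ 1.761 in

S = 4500/511 in ≈ 8.806 in; Ia = 900/511 in ≈ 1.761 in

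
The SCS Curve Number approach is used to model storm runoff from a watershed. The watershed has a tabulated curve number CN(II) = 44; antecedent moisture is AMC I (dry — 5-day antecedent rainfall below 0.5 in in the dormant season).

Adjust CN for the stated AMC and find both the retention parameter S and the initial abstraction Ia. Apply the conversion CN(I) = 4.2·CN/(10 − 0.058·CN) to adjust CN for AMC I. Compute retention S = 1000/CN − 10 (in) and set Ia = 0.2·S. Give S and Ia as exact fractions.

S = 1000/33 in ≈ 30.303 in; Ia = 200/33 in ≈ 6.061 in

Adjust CN=44 to AMC I: 4.2·44/(10 − 0.058·44) → (924/5) ÷ (931/125) = 3300/133 ≈ 24.812
S = 1000/(3300/133) − 10 = 1000/33 in ≈ 30.303 in
Ia = 0.2S: 0.2·30.303 = 6.061 in (exactly 200/33)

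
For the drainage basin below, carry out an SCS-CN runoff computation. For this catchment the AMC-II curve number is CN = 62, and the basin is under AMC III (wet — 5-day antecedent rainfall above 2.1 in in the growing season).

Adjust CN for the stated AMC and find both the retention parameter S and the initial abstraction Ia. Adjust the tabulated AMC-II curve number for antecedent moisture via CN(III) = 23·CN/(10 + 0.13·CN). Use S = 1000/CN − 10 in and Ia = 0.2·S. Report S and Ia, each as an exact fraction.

Adjust CN=62 to AMC III: 23·62/(10 + 0.13·62) → 1426 ÷ (903/50) = 71300/903 ≈ 78.959
Retention S: 1000/CN − 10 with CN=78.959 → S = 1900/713 ≈ 2.665 in
Ia = 0.2·(1900/713) = 380/713 in ≈ 0.533 in

S = 1900/713 in ≈ 2.665 in; Ia = 380/713 in ≈ 0.533 in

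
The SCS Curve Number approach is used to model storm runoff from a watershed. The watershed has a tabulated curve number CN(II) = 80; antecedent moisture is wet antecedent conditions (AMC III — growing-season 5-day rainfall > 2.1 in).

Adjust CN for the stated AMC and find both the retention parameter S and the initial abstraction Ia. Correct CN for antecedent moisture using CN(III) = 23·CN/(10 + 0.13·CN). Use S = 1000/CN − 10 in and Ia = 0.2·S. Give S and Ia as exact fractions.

Adjust CN=80 to AMC III: 23·80/(10 + 0.13·80) → 1840 ÷ (102/5) = 4600/51 ≈ 90.196
Retention S: 1000/CN − 10 with CN=90.196 → S = 25/23 ≈ 1.087 in
Ia = 0.2S: 0.2·1.087 = 0.217 in (exactly 5/23)

S = 25/23 in ≈ 1.087 in; Ia = 5/23 in ≈ 0.217 in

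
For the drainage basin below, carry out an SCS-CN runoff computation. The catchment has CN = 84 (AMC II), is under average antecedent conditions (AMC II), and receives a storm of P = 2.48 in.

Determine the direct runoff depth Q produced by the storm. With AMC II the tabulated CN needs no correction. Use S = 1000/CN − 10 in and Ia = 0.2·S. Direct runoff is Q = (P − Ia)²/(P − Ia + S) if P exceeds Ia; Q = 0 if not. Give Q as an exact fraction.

Q = 607202/551775 in ≈ 1.100 in

CN(II) = 84; AMC II needs no correction.
S = 1000/84 − 10 = 40/21 in ≈ 1.905 in
Ia = 0.2S: 0.2·1.905 = 0.381 in (exactly 8/21)
P − Ia = 2.480 − 0.381 = 1102/525 ≈ 2.099 in (> 0, runoff occurs)
Q: (1102/525)² ÷ (2102/525) = 607202/551775 in (≈ 1.100 in)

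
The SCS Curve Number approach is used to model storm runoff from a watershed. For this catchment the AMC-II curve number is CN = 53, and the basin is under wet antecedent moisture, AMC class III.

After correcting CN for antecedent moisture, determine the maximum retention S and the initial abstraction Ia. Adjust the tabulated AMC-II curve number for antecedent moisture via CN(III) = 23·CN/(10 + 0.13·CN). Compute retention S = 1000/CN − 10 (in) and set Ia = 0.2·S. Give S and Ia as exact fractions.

S = 4700/1219 in ≈ 3.856 in; Ia = 940/1219 in ≈ 0.771 in

Adjust CN=53 to AMC III: 23·53/(10 + 0.13·53) → 1219 ÷ (1689/100) = 121900/1689 ≈ 72.173
Retention S: 1000/CN − 10 with CN=72.173 → S = 4700/1219 ≈ 3.856 in
Initial abstraction Ia = S/5 = (4700/1219)/5 = 940/1219 ≈ 0.771 in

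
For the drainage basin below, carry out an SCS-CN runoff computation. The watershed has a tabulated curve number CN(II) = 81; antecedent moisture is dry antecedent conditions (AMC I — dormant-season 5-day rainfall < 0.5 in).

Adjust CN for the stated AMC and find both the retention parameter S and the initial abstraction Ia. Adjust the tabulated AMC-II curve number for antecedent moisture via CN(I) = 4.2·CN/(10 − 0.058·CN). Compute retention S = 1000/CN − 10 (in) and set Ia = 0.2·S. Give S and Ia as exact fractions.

S = 9500/1701 in ≈ 5.585 in; Ia = 1900/1701 in ≈ 1.117 in

Adjust CN=81 to AMC I: 4.2·81/(10 − 0.058·81) → (1701/5) ÷ (2651/500) = 170100/2651 ≈ 64.164
Retention S: 1000/CN − 10 with CN=64.164 → S = 9500/1701 ≈ 5.585 in
Ia = 0.2·(9500/1701) = 1900/1701 in ≈ 1.117 in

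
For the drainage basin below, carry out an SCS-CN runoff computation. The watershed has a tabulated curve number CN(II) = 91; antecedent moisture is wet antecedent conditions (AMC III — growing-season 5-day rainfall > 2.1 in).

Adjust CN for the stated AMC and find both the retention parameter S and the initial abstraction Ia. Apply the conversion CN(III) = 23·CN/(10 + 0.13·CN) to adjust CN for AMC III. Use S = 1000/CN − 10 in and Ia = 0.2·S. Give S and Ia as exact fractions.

S = 900/2093 in ≈ 0.430 in; Ia = 180/2093 in ≈ 0.086 in

Adjust CN=91 to AMC III: 23·91/(10 + 0.13·91) → 2093 ÷ (2183/100) = 209300/2183 ≈ 95.877
Max retention: S = 1000/(209300/2183) − 10 = 900/2093 in (≈ 0.430 in)
Ia = 0.2S: 0.2·0.430 = 0.086 in (exactly 180/2093)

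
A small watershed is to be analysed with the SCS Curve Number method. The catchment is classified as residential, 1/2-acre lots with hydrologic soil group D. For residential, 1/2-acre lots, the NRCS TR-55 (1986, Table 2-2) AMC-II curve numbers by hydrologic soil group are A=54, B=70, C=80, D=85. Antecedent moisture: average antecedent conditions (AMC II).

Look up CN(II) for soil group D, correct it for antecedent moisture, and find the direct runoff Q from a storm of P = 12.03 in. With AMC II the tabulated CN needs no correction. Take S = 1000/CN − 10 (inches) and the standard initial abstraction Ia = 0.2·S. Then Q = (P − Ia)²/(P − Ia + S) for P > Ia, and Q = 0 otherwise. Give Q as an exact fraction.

Q = 43784689/4316300 in ≈ 10.144 in

NRCS table: residential, 1/2-acre lots, soil group D → CN(II) = 85
CN(II) = 85; AMC II needs no correction.
Retention S: 1000/CN − 10 with CN=85.000 → S = 30/17 ≈ 1.765 in
Ia = 0.2·(30/17) = 6/17 in ≈ 0.353 in
P − Ia = 12.030 − 0.353 = 19851/1700 ≈ 11.677 in (> 0, runoff occurs)
Q: (19851/1700)² ÷ (22851/1700) = 43784689/4316300 in (≈ 10.144 in)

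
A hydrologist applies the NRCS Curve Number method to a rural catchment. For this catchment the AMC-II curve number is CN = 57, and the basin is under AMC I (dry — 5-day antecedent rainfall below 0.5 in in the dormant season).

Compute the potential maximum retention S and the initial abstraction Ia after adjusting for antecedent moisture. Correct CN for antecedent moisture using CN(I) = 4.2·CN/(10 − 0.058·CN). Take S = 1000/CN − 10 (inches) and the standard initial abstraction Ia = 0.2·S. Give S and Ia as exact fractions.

S = 21500/1197 in ≈ 17.962 in; Ia = 4300/1197 in ≈ 3.592 in

Adjust CN=57 to AMC I: 4.2·57/(10 − 0.058·57) → (1197/5) ÷ (3347/500) = 119700/3347 ≈ 35.763
Retention S: 1000/CN − 10 with CN=35.763 → S = 21500/1197 ≈ 17.962 in
Ia = 0.2S: 0.2·17.962 = 3.592 in (exactly 4300/1197)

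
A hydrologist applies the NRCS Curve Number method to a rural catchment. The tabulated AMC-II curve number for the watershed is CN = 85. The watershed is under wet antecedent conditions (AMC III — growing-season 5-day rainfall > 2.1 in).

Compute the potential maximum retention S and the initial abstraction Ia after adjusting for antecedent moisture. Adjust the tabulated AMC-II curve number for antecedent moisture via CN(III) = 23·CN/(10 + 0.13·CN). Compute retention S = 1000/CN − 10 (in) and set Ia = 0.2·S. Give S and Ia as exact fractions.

Wet (AMC III): CN(III) = 23·85/(10 + 0.13·85) = 1955/(421/20) = 39100/421 ≈ 92.874
Max retention: S = 1000/(39100/421) − 10 = 300/391 in (≈ 0.767 in)
Ia = 0.2S: 0.2·0.767 = 0.153 in (exactly 60/391)

S = 300/391 in ≈ 0.767 in; Ia = 60/391 in ≈ 0.153 in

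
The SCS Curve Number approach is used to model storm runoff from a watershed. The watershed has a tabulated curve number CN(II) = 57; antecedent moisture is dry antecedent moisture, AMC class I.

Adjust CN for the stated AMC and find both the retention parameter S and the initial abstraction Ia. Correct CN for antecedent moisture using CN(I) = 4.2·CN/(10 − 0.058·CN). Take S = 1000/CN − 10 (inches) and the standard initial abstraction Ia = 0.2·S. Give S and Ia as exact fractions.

S = 21500/1197 in ≈ 17.962 in; Ia = 4300/1197 in ≈ 3.592 in

CN(I) from CN(II)=57: (4.2·57)/(10 − 0.058·57) = 119700/3347 ≈ 35.763
Retention S: 1000/CN − 10 with CN=35.763 → S = 21500/1197 ≈ 17.962 in
Initial abstraction Ia = S/5 = (21500/1197)/5 = 4300/1197 ≈ 3.592 in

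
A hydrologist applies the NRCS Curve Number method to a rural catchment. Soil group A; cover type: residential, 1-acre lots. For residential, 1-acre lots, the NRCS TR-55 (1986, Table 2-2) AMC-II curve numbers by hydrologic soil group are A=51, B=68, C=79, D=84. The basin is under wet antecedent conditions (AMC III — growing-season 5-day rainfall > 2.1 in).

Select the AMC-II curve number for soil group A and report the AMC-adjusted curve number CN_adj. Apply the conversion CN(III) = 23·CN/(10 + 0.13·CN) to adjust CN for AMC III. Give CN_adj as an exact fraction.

CN_adj = 117300/1663 ≈ 70.535

NRCS table: residential, 1-acre lots, soil group A → CN(II) = 51
Adjust CN=51 to AMC III: 23·51/(10 + 0.13·51) → 1173 ÷ (1663/100) = 117300/1663 ≈ 70.535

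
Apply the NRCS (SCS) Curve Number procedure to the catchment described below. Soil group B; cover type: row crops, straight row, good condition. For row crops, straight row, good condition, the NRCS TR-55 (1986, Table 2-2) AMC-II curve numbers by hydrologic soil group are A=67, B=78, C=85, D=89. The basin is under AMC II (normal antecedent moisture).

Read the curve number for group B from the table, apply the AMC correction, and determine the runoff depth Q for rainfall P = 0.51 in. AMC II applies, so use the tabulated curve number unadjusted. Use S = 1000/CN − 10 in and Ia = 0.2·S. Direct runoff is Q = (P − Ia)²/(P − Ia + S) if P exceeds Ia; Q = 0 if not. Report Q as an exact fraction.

NRCS table: row crops, straight row, good condition, soil group B → CN(II) = 78
AMC II — tabulated CN = 78 applies directly.
S = 1000/78 − 10 = 110/39 in ≈ 2.821 in
Ia = 0.2·(110/39) = 22/39 in ≈ 0.564 in
P = 0.510 ≤ Ia = 0.564 in: entire storm abstracted, Q = 0.

Q = 0 in ≈ 0.000 in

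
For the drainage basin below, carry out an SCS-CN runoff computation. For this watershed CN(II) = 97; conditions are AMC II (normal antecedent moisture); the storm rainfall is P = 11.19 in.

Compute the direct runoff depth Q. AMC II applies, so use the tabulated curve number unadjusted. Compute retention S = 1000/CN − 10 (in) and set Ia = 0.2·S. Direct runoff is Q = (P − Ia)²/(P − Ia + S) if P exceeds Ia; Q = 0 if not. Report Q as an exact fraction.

AMC II — tabulated CN = 97 applies directly.
Retention S: 1000/CN − 10 with CN=97.000 → S = 30/97 ≈ 0.309 in
Ia = 0.2S: 0.2·0.309 = 0.062 in (exactly 6/97)
P − Ia = 11.190 − 0.062 = 107943/9700 ≈ 11.128 in (> 0, runoff occurs)
Q: (107943/9700)² ÷ (110943/9700) = 1294632361/119571900 in (≈ 10.827 in)

Q = 1294632361/119571900 in ≈ 10.827 in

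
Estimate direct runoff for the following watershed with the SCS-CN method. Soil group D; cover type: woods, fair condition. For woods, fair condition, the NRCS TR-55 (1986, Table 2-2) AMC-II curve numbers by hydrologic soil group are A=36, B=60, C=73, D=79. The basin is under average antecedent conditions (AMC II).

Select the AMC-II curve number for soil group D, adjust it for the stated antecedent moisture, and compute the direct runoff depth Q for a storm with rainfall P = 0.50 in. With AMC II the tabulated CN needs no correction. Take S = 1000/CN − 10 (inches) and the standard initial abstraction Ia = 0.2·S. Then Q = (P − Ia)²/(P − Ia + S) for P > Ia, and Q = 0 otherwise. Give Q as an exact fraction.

Q = 0 in ≈ 0.000 in

NRCS table: woods, fair condition, soil group D → CN(II) = 79
Average conditions: CN = 79 (no AMC adjustment).
S = 1000/79 − 10 = 210/79 in ≈ 2.658 in
Ia = 0.2·(210/79) = 42/79 in ≈ 0.532 in
P = 0.500 ≤ Ia = 0.532 in: entire storm abstracted, Q = 0.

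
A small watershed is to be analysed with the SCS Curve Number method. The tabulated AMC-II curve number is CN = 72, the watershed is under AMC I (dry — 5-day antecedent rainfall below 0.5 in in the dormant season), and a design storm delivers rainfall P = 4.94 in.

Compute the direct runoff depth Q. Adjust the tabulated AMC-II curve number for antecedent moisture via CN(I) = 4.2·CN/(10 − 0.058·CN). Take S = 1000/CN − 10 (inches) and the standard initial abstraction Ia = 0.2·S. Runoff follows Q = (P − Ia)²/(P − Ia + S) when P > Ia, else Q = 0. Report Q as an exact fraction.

Dry (AMC I): CN(I) = 4.2·72/(10 − 0.058·72) = (1512/5)/(728/125) = 675/13 ≈ 51.923
S = 1000/(675/13) − 10 = 250/27 in ≈ 9.259 in
Ia = 0.2·(250/27) = 50/27 in ≈ 1.852 in
Excess rainfall: 4.940 − 1.852 = 3.088 in; P > Ia so Q > 0
Q: (4169/1350)² ÷ (16669/1350) = 17380561/22503150 in (≈ 0.772 in)

Q = 17380561/22503150 in ≈ 0.772 in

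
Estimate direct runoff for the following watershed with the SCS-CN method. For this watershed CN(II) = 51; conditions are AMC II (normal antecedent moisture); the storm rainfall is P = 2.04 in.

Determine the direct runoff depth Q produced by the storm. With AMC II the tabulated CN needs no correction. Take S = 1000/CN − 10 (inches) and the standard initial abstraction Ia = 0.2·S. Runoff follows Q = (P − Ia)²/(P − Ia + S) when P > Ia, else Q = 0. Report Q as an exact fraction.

AMC II — tabulated CN = 51 applies directly.
Max retention: S = 1000/51 − 10 = 490/51 in (≈ 9.608 in)
Initial abstraction Ia = S/5 = (490/51)/5 = 98/51 ≈ 1.922 in
Since P=2.040 > Ia=1.922: effective rainfall P−Ia = 151/1275 in
Q = (151/1275)²/((151/1275) + 490/51) = (22801/1625625)/(12401/1275) = 22801/15811275 in ≈ 0.001 in

Q = 22801/15811275 in ≈ 0.001 in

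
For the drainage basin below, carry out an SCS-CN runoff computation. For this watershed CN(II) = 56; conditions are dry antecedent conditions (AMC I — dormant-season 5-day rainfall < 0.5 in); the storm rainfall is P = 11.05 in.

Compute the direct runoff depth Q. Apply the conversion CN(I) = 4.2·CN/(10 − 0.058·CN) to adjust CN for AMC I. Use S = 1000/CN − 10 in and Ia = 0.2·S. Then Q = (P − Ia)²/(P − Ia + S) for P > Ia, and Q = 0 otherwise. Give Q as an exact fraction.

Dry (AMC I): CN(I) = 4.2·56/(10 − 0.058·56) = (1176/5)/(844/125) = 7350/211 ≈ 34.834
Retention S: 1000/CN − 10 with CN=34.834 → S = 2750/147 ≈ 18.707 in
Ia = 0.2S: 0.2·18.707 = 3.741 in (exactly 550/147)
Excess rainfall: 11.050 − 3.741 = 7.309 in; P > Ia so Q > 0
Q: (21487/2940)² ÷ (76487/2940) = 461691169/224871780 in (≈ 2.053 in)

Q = 461691169/224871780 in ≈ 2.053 in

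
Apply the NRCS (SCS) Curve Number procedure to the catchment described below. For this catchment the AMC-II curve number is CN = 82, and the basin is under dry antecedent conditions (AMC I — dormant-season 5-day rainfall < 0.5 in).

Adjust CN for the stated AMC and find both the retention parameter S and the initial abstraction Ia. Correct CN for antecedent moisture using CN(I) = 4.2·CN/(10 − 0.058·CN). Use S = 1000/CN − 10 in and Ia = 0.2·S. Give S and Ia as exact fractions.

Dry (AMC I): CN(I) = 4.2·82/(10 − 0.058·82) = (1722/5)/(1311/250) = 28700/437 ≈ 65.675
S = 1000/(28700/437) − 10 = 1500/287 in ≈ 5.226 in
Ia = 0.2·(1500/287) = 300/287 in ≈ 1.045 in

S = 1500/287 in ≈ 5.226 in; Ia = 300/287 in ≈ 1.045 in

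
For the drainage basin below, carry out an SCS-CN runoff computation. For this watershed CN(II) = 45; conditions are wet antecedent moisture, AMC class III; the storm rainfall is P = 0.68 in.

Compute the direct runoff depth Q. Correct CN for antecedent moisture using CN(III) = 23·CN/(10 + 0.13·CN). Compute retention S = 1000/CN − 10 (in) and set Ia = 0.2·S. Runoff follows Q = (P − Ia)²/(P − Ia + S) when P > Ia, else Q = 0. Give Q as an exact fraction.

Wet (AMC III): CN(III) = 23·45/(10 + 0.13·45) = 1035/(317/20) = 20700/317 ≈ 65.300
Retention S: 1000/CN − 10 with CN=65.300 → S = 1100/207 ≈ 5.314 in
Initial abstraction Ia = S/5 = (1100/207)/5 = 220/207 ≈ 1.063 in
P = 0.680 ≤ Ia = 1.063 in: entire storm abstracted, Q = 0.

Q = 0 in ≈ 0.000 in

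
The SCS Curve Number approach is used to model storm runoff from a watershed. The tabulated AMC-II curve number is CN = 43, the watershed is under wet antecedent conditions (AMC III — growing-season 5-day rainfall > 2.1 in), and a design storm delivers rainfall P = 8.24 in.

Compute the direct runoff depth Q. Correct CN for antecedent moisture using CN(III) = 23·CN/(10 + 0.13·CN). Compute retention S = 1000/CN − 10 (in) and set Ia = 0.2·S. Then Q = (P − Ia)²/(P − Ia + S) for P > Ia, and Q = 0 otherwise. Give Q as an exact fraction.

Adjust CN=43 to AMC III: 23·43/(10 + 0.13·43) → 989 ÷ (1559/100) = 98900/1559 ≈ 63.438
Max retention: S = 1000/(98900/1559) − 10 = 5700/989 in (≈ 5.763 in)
Ia = 0.2·(5700/989) = 1140/989 in ≈ 1.153 in
Since P=8.240 > Ia=1.153: effective rainfall P−Ia = 175234/24725 in
Runoff Q = (P−Ia)²/(P−Ia+S) = (7.087)²/(7.087+5.763) = 15353477378/3927986575 ≈ 3.909 in

Q = 15353477378/3927986575 in ≈ 3.909 in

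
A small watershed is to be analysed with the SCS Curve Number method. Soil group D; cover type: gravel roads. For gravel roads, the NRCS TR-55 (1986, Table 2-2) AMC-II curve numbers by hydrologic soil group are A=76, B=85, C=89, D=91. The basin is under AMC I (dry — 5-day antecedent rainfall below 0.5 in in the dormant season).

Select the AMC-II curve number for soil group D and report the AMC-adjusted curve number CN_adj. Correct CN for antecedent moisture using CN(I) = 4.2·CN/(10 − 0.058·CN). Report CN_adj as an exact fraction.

CN_adj = 63700/787 ≈ 80.940

NRCS table: gravel roads, soil group D → CN(II) = 91
CN(I) from CN(II)=91: (4.2·91)/(10 − 0.058·91) = 63700/787 ≈ 80.940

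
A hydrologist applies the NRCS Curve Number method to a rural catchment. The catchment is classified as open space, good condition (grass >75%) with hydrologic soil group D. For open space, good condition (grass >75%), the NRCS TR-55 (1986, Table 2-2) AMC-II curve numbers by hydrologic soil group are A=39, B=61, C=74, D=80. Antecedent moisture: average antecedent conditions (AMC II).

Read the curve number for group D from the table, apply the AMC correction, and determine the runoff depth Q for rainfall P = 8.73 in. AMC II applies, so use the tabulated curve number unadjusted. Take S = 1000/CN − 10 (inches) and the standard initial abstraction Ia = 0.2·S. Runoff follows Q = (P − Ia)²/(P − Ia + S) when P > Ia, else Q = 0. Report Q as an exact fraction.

Q = 677329/107300 in ≈ 6.312 in

NRCS table: open space, good condition (grass >75%), soil group D → CN(II) = 80
Average conditions: CN = 80 (no AMC adjustment).
Max retention: S = 1000/80 − 10 = 5/2 in (≈ 2.500 in)
Initial abstraction Ia = S/5 = (5/2)/5 = 1/2 ≈ 0.500 in
Excess rainfall: 8.730 − 0.500 = 8.230 in; P > Ia so Q > 0
Q: (823/100)² ÷ (1073/100) = 677329/107300 in (≈ 6.312 in)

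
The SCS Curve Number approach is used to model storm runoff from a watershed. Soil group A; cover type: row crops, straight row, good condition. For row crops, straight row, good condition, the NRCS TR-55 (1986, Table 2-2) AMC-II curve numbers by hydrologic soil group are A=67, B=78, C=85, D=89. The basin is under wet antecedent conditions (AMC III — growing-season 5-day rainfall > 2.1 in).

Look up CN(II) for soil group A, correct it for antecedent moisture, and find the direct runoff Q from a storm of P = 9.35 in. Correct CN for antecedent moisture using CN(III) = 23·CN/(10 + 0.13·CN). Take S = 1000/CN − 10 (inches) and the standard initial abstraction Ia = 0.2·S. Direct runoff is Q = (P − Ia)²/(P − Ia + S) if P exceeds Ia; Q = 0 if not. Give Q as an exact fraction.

Q = 6873350099/955327540 in ≈ 7.195 in

NRCS table: row crops, straight row, good condition, soil group A → CN(II) = 67
Wet (AMC III): CN(III) = 23·67/(10 + 0.13·67) = 1541/(1871/100) = 154100/1871 ≈ 82.362
Max retention: S = 1000/(154100/1871) − 10 = 3300/1541 in (≈ 2.141 in)
Ia = 0.2S: 0.2·2.141 = 0.428 in (exactly 660/1541)
P − Ia = 9.350 − 0.428 = 274967/30820 ≈ 8.922 in (> 0, runoff occurs)
Q: (274967/30820)² ÷ (340967/30820) = 6873350099/955327540 in (≈ 7.195 in)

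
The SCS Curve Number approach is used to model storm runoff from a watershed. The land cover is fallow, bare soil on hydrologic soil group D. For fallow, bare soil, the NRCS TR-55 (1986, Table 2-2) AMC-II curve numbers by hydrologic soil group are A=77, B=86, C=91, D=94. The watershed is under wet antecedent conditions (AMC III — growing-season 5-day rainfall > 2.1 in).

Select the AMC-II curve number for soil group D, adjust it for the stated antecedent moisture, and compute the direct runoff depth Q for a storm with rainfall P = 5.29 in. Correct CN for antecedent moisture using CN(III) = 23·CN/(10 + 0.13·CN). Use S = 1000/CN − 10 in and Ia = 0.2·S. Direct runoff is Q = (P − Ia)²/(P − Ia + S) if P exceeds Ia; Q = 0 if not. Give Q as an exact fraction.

NRCS table: fallow, bare soil, soil group D → CN(II) = 94
CN(III) from CN(II)=94: (23·94)/(10 + 0.13·94) = 108100/1111 ≈ 97.300
S = 1000/(108100/1111) − 10 = 300/1081 in ≈ 0.278 in
Ia = 0.2·(300/1081) = 60/1081 in ≈ 0.056 in
Since P=5.290 > Ia=0.056: effective rainfall P−Ia = 565849/108100 in
Runoff Q = (P−Ia)²/(P−Ia+S) = (5.234)²/(5.234+0.278) = 320185090801/64411276900 ≈ 4.971 in

Q = 320185090801/64411276900 in ≈ 4.971 in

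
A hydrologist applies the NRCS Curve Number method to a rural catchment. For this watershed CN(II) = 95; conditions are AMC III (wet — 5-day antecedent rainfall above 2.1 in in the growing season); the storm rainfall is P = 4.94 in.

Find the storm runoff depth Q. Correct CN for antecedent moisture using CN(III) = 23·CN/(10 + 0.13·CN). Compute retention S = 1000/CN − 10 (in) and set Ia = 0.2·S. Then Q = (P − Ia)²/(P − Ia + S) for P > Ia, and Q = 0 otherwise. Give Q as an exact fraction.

Q = 11435949721/2445867150 in ≈ 4.676 in

CN(III) from CN(II)=95: (23·95)/(10 + 0.13·95) = 43700/447 ≈ 97.763
S = 1000/(43700/447) − 10 = 100/437 in ≈ 0.229 in
Ia = 0.2·(100/437) = 20/437 in ≈ 0.046 in
P − Ia = 4.940 − 0.046 = 106939/21850 ≈ 4.894 in (> 0, runoff occurs)
Q = (106939/21850)²/((106939/21850) + 100/437) = (11435949721/477422500)/(111939/21850) = 11435949721/2445867150 in ≈ 4.676 in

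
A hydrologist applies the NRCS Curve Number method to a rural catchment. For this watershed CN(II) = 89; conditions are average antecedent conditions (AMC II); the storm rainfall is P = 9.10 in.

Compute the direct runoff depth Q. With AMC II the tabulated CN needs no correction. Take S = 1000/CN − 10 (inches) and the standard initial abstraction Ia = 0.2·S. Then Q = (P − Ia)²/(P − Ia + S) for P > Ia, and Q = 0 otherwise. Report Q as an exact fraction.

Q = 62078641/7991310 in ≈ 7.768 in

Average conditions: CN = 89 (no AMC adjustment).
Retention S: 1000/CN − 10 with CN=89.000 → S = 110/89 ≈ 1.236 in
Ia = 0.2S: 0.2·1.236 = 0.247 in (exactly 22/89)
P − Ia = 9.100 − 0.247 = 7879/890 ≈ 8.853 in (> 0, runoff occurs)
Q = (7879/890)²/((7879/890) + 110/89) = (62078641/792100)/(8979/890) = 62078641/7991310 in ≈ 7.768 in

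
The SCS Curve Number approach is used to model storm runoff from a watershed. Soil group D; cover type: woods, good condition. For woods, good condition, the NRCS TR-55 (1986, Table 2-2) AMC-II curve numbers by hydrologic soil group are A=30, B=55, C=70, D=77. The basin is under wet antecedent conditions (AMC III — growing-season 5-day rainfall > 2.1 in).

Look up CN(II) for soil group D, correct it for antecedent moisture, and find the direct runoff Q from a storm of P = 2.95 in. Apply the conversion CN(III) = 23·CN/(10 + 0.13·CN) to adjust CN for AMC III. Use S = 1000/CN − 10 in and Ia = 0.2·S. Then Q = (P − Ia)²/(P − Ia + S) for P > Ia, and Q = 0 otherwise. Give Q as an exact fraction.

Q = 17164449/9460220 in ≈ 1.814 in

NRCS table: woods, good condition, soil group D → CN(II) = 77
CN(III) from CN(II)=77: (23·77)/(10 + 0.13·77) = 7700/87 ≈ 88.506
S = 1000/(7700/87) − 10 = 100/77 in ≈ 1.299 in
Ia = 0.2S: 0.2·1.299 = 0.260 in (exactly 20/77)
P − Ia = 2.950 − 0.260 = 4143/1540 ≈ 2.690 in (> 0, runoff occurs)
Q = (4143/1540)²/((4143/1540) + 100/77) = (17164449/2371600)/(6143/1540) = 17164449/9460220 in ≈ 1.814 in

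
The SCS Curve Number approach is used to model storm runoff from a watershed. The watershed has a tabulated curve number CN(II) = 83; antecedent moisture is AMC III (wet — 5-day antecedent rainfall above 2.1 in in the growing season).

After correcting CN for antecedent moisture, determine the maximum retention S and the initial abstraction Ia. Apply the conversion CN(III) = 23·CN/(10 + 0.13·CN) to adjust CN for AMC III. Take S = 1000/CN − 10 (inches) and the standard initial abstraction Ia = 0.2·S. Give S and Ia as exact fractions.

CN(III) from CN(II)=83: (23·83)/(10 + 0.13·83) = 190900/2079 ≈ 91.823
Retention S: 1000/CN − 10 with CN=91.823 → S = 1700/1909 ≈ 0.891 in
Ia = 0.2·(1700/1909) = 340/1909 in ≈ 0.178 in

S = 1700/1909 in ≈ 0.891 in; Ia = 340/1909 in ≈ 0.178 in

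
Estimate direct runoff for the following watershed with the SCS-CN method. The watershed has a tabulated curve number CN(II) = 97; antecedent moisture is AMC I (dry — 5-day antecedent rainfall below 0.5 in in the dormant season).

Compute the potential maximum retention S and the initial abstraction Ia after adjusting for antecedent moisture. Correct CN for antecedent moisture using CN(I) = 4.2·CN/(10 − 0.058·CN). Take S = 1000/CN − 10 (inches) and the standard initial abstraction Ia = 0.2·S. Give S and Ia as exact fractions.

Dry (AMC I): CN(I) = 4.2·97/(10 − 0.058·97) = (2037/5)/(2187/500) = 67900/729 ≈ 93.141
Retention S: 1000/CN − 10 with CN=93.141 → S = 500/679 ≈ 0.736 in
Ia = 0.2·(500/679) = 100/679 in ≈ 0.147 in

S = 500/679 in ≈ 0.736 in; Ia = 100/679 in ≈ 0.147 in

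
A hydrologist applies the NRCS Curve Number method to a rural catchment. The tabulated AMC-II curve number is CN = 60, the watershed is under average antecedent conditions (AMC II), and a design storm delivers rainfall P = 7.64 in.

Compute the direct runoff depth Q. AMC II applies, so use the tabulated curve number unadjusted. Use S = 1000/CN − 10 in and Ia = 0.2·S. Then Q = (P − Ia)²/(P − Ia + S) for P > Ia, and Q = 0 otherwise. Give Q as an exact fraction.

Q = 223729/72975 in ≈ 3.066 in

Average conditions: CN = 60 (no AMC adjustment).
S = 1000/60 − 10 = 20/3 in ≈ 6.667 in
Ia = 0.2S: 0.2·6.667 = 1.333 in (exactly 4/3)
Since P=7.640 > Ia=1.333: effective rainfall P−Ia = 473/75 in
Q: (473/75)² ÷ (973/75) = 223729/72975 in (≈ 3.066 in)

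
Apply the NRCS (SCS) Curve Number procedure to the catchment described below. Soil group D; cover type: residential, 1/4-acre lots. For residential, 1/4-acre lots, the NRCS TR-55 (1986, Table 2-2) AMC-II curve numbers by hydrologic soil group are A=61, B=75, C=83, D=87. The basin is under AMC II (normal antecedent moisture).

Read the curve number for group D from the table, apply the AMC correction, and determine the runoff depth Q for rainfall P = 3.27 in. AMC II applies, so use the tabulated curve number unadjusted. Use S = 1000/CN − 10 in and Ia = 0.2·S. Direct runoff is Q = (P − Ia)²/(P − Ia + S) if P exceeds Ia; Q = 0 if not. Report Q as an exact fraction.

NRCS table: residential, 1/4-acre lots, soil group D → CN(II) = 87
Average conditions: CN = 87 (no AMC adjustment).
Max retention: S = 1000/87 − 10 = 130/87 in (≈ 1.494 in)
Ia = 0.2·(130/87) = 26/87 in ≈ 0.299 in
Excess rainfall: 3.270 − 0.299 = 2.971 in; P > Ia so Q > 0
Q: (25849/8700)² ÷ (38849/8700) = 668170801/337986300 in (≈ 1.977 in)

Q = 668170801/337986300 in ≈ 1.977 in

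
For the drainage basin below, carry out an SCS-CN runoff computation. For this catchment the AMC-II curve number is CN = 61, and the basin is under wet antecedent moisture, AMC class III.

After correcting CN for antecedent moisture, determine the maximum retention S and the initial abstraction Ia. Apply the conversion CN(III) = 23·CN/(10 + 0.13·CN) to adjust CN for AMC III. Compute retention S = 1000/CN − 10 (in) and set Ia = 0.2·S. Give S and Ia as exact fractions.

CN(III) from CN(II)=61: (23·61)/(10 + 0.13·61) = 140300/1793 ≈ 78.249
Max retention: S = 1000/(140300/1793) − 10 = 3900/1403 in (≈ 2.780 in)
Initial abstraction Ia = S/5 = (3900/1403)/5 = 780/1403 ≈ 0.556 in

S = 3900/1403 in ≈ 2.780 in; Ia = 780/1403 in ≈ 0.556 in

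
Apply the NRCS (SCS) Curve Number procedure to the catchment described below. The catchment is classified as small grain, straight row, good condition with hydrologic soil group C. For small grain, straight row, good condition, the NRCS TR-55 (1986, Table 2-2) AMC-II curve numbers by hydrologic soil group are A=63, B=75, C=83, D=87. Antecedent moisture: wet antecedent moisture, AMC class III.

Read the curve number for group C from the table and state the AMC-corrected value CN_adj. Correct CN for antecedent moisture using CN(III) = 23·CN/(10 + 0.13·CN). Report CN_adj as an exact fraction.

NRCS table: small grain, straight row, good condition, soil group C → CN(II) = 83
Adjust CN=83 to AMC III: 23·83/(10 + 0.13·83) → 1909 ÷ (2079/100) = 190900/2079 ≈ 91.823

CN_adj = 190900/2079 ≈ 91.823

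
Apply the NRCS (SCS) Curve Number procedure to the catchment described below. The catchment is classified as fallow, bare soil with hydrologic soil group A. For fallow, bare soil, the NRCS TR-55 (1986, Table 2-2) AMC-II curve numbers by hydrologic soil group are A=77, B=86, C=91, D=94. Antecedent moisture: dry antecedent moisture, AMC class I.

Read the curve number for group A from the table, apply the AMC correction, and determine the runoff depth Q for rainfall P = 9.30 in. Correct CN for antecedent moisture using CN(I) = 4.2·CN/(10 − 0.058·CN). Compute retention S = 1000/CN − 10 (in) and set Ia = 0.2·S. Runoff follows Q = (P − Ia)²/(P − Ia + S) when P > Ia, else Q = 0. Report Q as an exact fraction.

Q = 16225919161/3919300770 in ≈ 4.140 in

NRCS table: fallow, bare soil, soil group A → CN(II) = 77
CN(I) from CN(II)=77: (4.2·77)/(10 − 0.058·77) = 161700/2767 ≈ 58.439
S = 1000/(161700/2767) − 10 = 11500/1617 in ≈ 7.112 in
Initial abstraction Ia = S/5 = (11500/1617)/5 = 2300/1617 ≈ 1.422 in
Excess rainfall: 9.300 − 1.422 = 7.878 in; P > Ia so Q > 0
Q: (127381/16170)² ÷ (242381/16170) = 16225919161/3919300770 in (≈ 4.140 in)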